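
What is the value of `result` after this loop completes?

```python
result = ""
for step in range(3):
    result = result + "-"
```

Repeat '-' 3 times
`result` takes the values: "" → "-" → "--" → "---"

Answer: "---"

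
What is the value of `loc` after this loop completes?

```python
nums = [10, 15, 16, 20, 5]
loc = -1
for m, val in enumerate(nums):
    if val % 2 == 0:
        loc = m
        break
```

First even number index in [10, 15, 16, 20, 5]
`loc` takes the values: -1 → 0

Answer: 0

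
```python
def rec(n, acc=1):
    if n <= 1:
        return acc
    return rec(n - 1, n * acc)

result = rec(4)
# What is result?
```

Accumulator trace (n, acc): (4, 1) -> (3, 4) -> (2, 12) -> (1, 24) -> return 24

Answer: 24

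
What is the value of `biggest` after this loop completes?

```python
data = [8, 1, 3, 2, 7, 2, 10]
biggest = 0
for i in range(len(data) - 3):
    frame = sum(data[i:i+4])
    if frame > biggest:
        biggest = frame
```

Max sum of 4-element window in [8, 1, 3, 2, 7, 2, 10]
`biggest` takes the values: 0 → 14 → 21

Answer: 21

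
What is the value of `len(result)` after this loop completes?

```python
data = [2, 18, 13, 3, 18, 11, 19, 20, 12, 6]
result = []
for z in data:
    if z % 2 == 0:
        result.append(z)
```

Count even numbers in [2, 18, 13, 3, 18, 11, 19, 20, 12, 6]
`result` takes the values: [] → [2] → [2, 18] → [2, 18, 18] → [2, 18, 18, 20] → [2, 18, 18, 20, 12] → [2, 18, 18, 20, 12, 6]
So `len(result)` = 6

Answer: 6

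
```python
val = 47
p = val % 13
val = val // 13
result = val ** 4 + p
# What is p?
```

Trace:
`val = 47` → val = 47
`p = val % 13` → p = 8
`val = val // 13` → val = 3
`result = val ** 4 + p` → result = 89
So p = 8

Answer: 8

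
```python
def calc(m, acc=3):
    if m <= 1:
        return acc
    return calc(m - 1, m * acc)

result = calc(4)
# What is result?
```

Accumulator trace (n, acc): (4, 3) -> (3, 12) -> (2, 36) -> (1, 72) -> return 72

Answer: 72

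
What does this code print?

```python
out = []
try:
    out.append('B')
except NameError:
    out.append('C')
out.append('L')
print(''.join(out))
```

Execution trace: 'B' (try body, no exception) → 'L' (after the try/except). Output: BL

Answer: BL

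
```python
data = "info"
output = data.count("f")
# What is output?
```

Trace:
`data = "info"` → data = 'info'
`output = data.count("f")` → output = 1
So output = 1

Answer: 1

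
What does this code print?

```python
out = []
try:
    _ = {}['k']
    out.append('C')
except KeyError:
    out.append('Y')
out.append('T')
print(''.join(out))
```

Execution trace: 'Y' (except KeyError) → 'T' (after the try/except). Output: YT

Answer: YT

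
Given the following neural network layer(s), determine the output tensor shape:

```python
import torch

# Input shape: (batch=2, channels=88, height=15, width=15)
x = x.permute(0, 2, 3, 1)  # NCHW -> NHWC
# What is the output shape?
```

Input: (2, 88, 15, 15) -> Output: (2, 15, 15, 88)

Answer: (2, 15, 15, 88)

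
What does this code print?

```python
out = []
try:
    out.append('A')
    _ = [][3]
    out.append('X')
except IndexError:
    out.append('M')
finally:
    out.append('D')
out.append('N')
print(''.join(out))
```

Execution trace: 'A' (try body) → 'M' (except IndexError) → 'D' (finally) → 'N' (after the try/except). Output: AMDN

Answer: AMDN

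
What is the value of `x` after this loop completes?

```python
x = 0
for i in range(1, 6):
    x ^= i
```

XOR of 1 to 5
`x` takes the values: 0 → 1 → 3 → 0 → 4 → 1

Answer: 1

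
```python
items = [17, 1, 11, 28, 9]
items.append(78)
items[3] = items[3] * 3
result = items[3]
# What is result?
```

Trace:
`items = [17, 1, 11, 28, 9]` → items = [17, 1, 11, 28, 9]
`items.append(78)` → items = [17, 1, 11, 28, 9, 78]
`items[3] = items[3] * 3` → items = [17, 1, 11, 84, 9, 78]
`result = items[3]` → result = 84
So result = 84

Answer: 84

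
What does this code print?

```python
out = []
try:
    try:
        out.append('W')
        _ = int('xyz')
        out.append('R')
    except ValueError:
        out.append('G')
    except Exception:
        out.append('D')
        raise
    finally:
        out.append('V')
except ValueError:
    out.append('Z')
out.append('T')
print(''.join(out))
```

Execution trace: 'W' (try body) → 'G' (except ValueError) → 'V' (finally) → 'T' (after the try/except). Output: WGVT

Answer: WGVT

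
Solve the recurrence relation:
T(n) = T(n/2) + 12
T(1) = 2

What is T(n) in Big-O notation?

Each step divides n by 2 and adds 12. After log_2(n) steps we reach T(1)=2. So T(n) = 12·log_2(n) + 2 = O(log n).

Answer: O(log n)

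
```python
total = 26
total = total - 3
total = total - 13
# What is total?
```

Trace:
`total = 26` → total = 26
`total = total - 3` → total = 23
`total = total - 13` → total = 10
So total = 10

Answer: 10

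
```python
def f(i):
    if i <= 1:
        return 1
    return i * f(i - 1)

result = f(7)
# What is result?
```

f(7) = 7 * 6 * 5 * 4 * 3 * 2 * 1 = 5040

Answer: 5040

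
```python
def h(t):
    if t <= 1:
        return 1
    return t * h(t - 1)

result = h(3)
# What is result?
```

h(3) = 3 * 2 * 1 = 6

Answer: 6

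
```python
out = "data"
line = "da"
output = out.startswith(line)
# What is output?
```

Trace:
`out = "data"` → out = 'data'
`line = "da"` → line = 'da'
`output = out.startswith(line)` → output = True
So output = True

Answer: True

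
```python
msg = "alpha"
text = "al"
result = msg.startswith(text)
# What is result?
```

Trace:
`msg = "alpha"` → msg = 'alpha'
`text = "al"` → text = 'al'
`result = msg.startswith(text)` → result = True
So result = True

Answer: True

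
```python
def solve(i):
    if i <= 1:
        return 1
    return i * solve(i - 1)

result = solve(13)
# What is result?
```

solve(13) = 13 * 12 * 11 * 10 * 9 * 8 * 7 * 6 * 5 * 4 * 3 * 2 * 1 = 6227020800

Answer: 6227020800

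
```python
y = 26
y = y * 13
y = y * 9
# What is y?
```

Trace:
`y = 26` → y = 26
`y = y * 13` → y = 338
`y = y * 9` → y = 3042
So y = 3042

Answer: 3042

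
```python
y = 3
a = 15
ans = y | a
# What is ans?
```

Trace:
`y = 3` → y = 3
`a = 15` → a = 15
`ans = y | a` → ans = 15
So ans = 15

Answer: 15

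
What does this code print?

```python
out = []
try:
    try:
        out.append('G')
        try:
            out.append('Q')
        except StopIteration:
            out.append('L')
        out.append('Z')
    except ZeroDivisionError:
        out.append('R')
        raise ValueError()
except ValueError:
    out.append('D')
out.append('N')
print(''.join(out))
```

Execution trace: 'G' (try body) → 'Q' (inner try body, no exception) → 'Z' (try body, no exception) → 'N' (after the try/except). Output: GQZN

Answer: GQZN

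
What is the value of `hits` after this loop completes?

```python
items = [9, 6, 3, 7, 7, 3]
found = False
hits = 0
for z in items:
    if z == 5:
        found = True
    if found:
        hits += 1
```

Count elements after first 5 in [9, 6, 3, 7, 7, 3]
`hits` takes the values: 0

Answer: 0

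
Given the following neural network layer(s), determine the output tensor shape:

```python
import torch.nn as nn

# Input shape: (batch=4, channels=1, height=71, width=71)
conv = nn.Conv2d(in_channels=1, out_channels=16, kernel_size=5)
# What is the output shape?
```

Input: (4, 1, 71, 71) -> Output: (4, 16, 67, 67)

Answer: (4, 16, 67, 67)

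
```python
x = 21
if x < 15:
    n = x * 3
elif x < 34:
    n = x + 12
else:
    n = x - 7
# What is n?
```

Trace:
`x = 21` → x = 21
`if x < 15: ...` → x < 15 is False, x < 34 is True → n = 33
So n = 33

Answer: 33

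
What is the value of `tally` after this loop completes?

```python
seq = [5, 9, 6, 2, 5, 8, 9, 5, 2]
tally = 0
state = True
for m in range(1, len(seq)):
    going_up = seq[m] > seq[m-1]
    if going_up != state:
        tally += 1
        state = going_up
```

Count direction changes in [5, 9, 6, 2, 5, 8, 9, 5, 2]
`tally` takes the values: 0 → 1 → 2 → 3

Answer: 3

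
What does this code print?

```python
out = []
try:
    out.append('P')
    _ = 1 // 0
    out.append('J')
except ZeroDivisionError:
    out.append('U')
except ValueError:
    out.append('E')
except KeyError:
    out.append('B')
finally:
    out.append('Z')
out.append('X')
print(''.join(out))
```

Execution trace: 'P' (try body) → 'U' (except ZeroDivisionError) → 'Z' (finally) → 'X' (after the try/except). Output: PUZX

Answer: PUZX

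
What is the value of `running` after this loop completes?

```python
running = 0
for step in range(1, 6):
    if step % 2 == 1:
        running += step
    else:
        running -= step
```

Add odd, subtract even
`running` takes the values: 0 → 1 → -1 → 2 → -2 → 3

Answer: 3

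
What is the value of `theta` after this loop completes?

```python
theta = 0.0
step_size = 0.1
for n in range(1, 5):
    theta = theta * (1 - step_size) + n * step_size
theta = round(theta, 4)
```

Moving average with lr=0.1
`theta` takes the values: 0.0 → 0.1 → 0.29 → 0.561 → 0.9049

Answer: 0.9049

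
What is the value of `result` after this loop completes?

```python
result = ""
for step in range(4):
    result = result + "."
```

Repeat '.' 4 times
`result` takes the values: "" → "." → ".." → "..." → "...."

Answer: "...."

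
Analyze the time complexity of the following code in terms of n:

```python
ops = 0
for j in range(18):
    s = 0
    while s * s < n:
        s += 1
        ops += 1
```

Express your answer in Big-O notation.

Each loop level contributes: 1 × √n. Multiplying the contributions gives O(√n).

Answer: O(√n)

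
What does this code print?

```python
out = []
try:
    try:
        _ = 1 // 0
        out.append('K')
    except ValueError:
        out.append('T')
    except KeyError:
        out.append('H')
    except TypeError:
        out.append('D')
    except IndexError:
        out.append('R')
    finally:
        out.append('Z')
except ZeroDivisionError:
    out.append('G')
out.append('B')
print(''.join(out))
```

Execution trace: 'Z' (finally) → 'G' (outer except ZeroDivisionError) → 'B' (after the try/except). Output: ZGB

Answer: ZGB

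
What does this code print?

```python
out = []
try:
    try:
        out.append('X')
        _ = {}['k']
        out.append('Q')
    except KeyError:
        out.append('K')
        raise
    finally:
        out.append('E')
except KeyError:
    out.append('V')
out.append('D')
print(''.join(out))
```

Execution trace: 'X' (try body) → 'K' (except KeyError) → 'E' (finally) → 'V' (outer except KeyError) → 'D' (after the try/except). Output: XKEVD

Answer: XKEVD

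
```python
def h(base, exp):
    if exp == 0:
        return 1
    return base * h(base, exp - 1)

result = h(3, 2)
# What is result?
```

h(3, 2) = 3 * 3 = 9

Answer: 9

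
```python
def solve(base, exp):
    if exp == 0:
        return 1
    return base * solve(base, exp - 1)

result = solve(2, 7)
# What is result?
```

solve(2, 7) = 2 * 2 * 2 * 2 * 2 * 2 * 2 = 128

Answer: 128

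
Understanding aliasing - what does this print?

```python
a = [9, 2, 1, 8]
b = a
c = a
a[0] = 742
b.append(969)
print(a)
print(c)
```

Key concept: multiple aliases.
Step by step:
`a = [9, 2, 1, 8]` → a = [9, 2, 1, 8]
`b = a` → b = [9, 2, 1, 8] (same object as a)
`c = a` → c = [9, 2, 1, 8] (same object as a, b)
`a[0] = 742` → a = [742, 2, 1, 8] (same object as b, c); b = [742, 2, 1, 8] (same object as a, c); c = [742, 2, 1, 8] (same object as a, b)
`b.append(969)` → a = [742, 2, 1, 8, 969] (same object as b, c); b = [742, 2, 1, 8, 969] (same object as a, c); c = [742, 2, 1, 8, 969] (same object as a, b)
`print(a)` → prints [742, 2, 1, 8, 969]
`print(c)` → prints [742, 2, 1, 8, 969]

Answer:
[742, 2, 1, 8, 969]
[742, 2, 1, 8, 969]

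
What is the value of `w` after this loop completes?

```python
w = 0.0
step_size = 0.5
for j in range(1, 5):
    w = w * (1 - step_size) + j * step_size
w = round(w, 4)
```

Moving average with lr=0.5
`w` takes the values: 0.0 → 0.5 → 1.25 → 2.125 → 3.0625

Answer: 3.0625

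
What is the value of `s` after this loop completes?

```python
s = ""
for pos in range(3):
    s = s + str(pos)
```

Concatenate digits 0 to 2
`s` takes the values: "" → "0" → "01" → "012"

Answer: "012"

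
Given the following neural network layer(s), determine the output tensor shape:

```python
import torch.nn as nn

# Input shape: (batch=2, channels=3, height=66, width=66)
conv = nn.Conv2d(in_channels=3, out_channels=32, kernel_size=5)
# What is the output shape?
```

Input: (2, 3, 66, 66) -> Output: (2, 32, 62, 62)

Answer: (2, 32, 62, 62)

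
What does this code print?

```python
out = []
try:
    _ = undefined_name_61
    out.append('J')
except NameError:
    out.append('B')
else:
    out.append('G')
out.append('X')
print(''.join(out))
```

Execution trace: 'B' (except NameError) → 'X' (after the try/except). Output: BX

Answer: BX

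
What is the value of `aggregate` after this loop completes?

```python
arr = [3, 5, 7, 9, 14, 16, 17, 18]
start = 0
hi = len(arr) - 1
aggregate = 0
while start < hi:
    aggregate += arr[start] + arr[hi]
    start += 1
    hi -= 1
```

Sum of pairs from ends
`aggregate` takes the values: 0 → 21 → 43 → 66 → 89

Answer: 89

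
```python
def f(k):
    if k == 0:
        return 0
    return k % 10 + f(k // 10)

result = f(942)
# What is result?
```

Sum of digits of 942: 2 + 4 + 9 = 15

Answer: 15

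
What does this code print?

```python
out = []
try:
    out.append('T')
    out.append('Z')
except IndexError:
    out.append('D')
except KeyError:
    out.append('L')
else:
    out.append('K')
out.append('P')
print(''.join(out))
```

Execution trace: 'T' (try body) → 'Z' (try body, no exception) → 'K' (else) → 'P' (after the try/except). Output: TZKP

Answer: TZKP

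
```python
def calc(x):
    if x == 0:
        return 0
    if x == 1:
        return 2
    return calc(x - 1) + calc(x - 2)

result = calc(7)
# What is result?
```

Build up from base cases: calc(0)=0, calc(1)=2, calc(2)=2, calc(3)=4, calc(4)=6, calc(5)=10, calc(6)=16, ..., calc(7)=26

Answer: 26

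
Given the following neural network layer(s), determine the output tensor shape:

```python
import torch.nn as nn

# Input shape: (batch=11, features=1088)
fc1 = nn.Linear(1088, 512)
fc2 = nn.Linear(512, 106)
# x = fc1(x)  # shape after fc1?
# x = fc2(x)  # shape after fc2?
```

Input: (11, 1088) -> after fc1: (11, 512) -> Output: (11, 106)

Answer: (11, 106)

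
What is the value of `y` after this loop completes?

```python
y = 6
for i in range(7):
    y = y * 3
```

Multiply by 3, 7 times: 6 * 3^7 = 13122
`y` takes the values: 6 → 18 → 54 → 162 → 486 → 1458 → 4374 → 13122

Answer: 13122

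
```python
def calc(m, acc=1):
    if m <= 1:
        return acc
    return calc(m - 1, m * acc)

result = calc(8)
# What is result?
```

Accumulator trace (n, acc): (8, 1) -> (7, 8) -> (6, 56) -> (5, 336) -> (4, 1680) -> (3, 6720) -> (2, 20160) -> (1, 40320) -> return 40320

Answer: 40320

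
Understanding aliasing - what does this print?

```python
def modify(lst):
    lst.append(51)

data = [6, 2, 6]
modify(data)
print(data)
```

Key concept: function modifies passed list.
Step by step:
`data = [6, 2, 6]` → data = [6, 2, 6]
`modify(data)` → data = [6, 2, 6, 51]
`print(data)` → prints [6, 2, 6, 51]

Answer: [6, 2, 6, 51]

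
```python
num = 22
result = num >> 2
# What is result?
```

Trace:
`num = 22` → num = 22
`result = num >> 2` → result = 5
So result = 5

Answer: 5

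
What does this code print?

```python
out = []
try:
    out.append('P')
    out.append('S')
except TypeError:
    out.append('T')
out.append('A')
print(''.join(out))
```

Execution trace: 'P' (try body) → 'S' (try body, no exception) → 'A' (after the try/except). Output: PSA

Answer: PSA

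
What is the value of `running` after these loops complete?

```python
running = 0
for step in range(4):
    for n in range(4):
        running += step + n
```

Sum of all step+n for step,n in 4x4
`running` takes the values: 0 → 1 → 3 → 6 → 7 → 9 → 12 → 16 → 18 → 21 → 25 → 30 → 33 → 37 → 42 → 48

Answer: 48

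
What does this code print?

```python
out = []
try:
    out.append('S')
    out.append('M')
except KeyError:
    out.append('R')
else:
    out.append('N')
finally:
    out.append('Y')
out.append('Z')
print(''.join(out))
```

Execution trace: 'S' (try body) → 'M' (try body, no exception) → 'N' (else) → 'Y' (finally) → 'Z' (after the try/except). Output: SMNYZ

Answer: SMNYZ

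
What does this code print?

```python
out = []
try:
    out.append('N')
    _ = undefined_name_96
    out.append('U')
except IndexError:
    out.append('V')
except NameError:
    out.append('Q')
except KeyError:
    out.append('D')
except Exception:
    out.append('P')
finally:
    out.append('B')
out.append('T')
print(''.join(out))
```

Execution trace: 'N' (try body) → 'Q' (except NameError) → 'B' (finally) → 'T' (after the try/except). Output: NQBT

Answer: NQBT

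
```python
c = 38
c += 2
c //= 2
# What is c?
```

Trace:
`c = 38` → c = 38
`c += 2` → c = 40
`c //= 2` → c = 20
So c = 20

Answer: 20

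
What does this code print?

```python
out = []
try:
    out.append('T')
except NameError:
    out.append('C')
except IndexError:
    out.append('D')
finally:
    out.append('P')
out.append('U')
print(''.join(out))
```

Execution trace: 'T' (try body, no exception) → 'P' (finally) → 'U' (after the try/except). Output: TPU

Answer: TPU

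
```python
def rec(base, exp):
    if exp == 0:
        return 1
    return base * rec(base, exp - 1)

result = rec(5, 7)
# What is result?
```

rec(5, 7) = 5 * 5 * 5 * 5 * 5 * 5 * 5 = 78125

Answer: 78125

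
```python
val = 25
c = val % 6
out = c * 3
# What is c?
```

Trace:
`val = 25` → val = 25
`c = val % 6` → c = 1
`out = c * 3` → out = 3
So c = 1

Answer: 1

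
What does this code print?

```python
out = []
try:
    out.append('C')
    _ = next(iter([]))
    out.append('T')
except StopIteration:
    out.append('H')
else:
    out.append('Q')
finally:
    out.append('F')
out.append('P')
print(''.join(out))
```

Execution trace: 'C' (try body) → 'H' (except StopIteration) → 'F' (finally) → 'P' (after the try/except). Output: CHFP

Answer: CHFP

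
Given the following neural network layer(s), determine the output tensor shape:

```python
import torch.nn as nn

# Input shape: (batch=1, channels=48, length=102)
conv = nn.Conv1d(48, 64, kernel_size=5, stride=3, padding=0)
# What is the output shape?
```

Input: (1, 48, 102) -> Output: (1, 64, 33)

Answer: (1, 64, 33)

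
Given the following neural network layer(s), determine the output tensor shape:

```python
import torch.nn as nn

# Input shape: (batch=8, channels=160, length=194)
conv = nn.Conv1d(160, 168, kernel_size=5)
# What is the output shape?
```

Input: (8, 160, 194) -> Output: (8, 168, 190)

Answer: (8, 168, 190)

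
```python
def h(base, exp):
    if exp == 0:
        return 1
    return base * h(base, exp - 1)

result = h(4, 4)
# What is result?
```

h(4, 4) = 4 * 4 * 4 * 4 = 256

Answer: 256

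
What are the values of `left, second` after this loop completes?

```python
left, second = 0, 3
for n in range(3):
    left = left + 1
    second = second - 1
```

left goes 0→3, second goes 3→0
`left, second` takes the values: (0, 3) → (1, 3) → (1, 2) → (2, 2) → (2, 1) → (3, 1) → (3, 0)

Answer: 3, 0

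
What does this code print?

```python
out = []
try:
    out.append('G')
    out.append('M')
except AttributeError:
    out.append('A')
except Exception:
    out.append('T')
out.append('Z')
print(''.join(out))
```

Execution trace: 'G' (try body) → 'M' (try body, no exception) → 'Z' (after the try/except). Output: GMZ

Answer: GMZ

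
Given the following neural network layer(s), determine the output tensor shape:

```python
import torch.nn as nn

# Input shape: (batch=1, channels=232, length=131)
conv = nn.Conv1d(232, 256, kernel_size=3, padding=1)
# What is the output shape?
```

Input: (1, 232, 131) -> Output: (1, 256, 131)

Answer: (1, 256, 131)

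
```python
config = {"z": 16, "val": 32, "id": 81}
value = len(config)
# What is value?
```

Trace:
`config = {"z": 16, "val": 32, "id": 81}` → config = {'z': 16, 'val': 32, 'id': 81}
`value = len(config)` → value = 3
So value = 3

Answer: 3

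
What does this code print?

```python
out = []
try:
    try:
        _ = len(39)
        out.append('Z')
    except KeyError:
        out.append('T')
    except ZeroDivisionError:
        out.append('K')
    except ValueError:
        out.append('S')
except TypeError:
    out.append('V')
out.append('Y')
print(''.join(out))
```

Execution trace: 'V' (outer except TypeError) → 'Y' (after the try/except). Output: VY

Answer: VY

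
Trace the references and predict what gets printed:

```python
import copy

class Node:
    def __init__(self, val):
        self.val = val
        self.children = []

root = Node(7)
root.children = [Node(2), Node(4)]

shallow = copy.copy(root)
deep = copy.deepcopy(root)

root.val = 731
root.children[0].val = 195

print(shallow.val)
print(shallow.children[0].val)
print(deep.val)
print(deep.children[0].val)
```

Key concept: deep copy with custom objects.
Step by step:
`root = Node(7)` → root = Node(val=7, children=[])
`root.children = [Node(2), Node(4)]` → root = Node(val=7, children=[Node(val=2, children=[]), Node(val=4, children=[])])
`shallow = copy.copy(root)` → shallow = Node(val=7, children=[Node(val=2, children=[]), Node(val=4, children=[])])
`deep = copy.deepcopy(root)` → deep = Node(val=7, children=[Node(val=2, children=[]), Node(val=4, children=[])])
`root.val = 731` → root = Node(val=731, children=[Node(val=2, children=[]), Node(val=4, children=[])])
`root.children[0].val = 195` → root = Node(val=731, children=[Node(val=195, children=[]), Node(val=4, children=[])]); shallow = Node(val=7, children=[Node(val=195, children=[]), Node(val=4, children=[])])
`print(shallow.val)` → prints 7
`print(shallow.children[0].val)` → prints 195
`print(deep.val)` → prints 7
`print(deep.children[0].val)` → prints 2

Answer:
7
195
7
2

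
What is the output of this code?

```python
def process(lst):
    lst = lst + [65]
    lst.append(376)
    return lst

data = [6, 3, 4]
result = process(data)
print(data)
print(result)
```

Key concept: rebinding parameter vs mutation.
Step by step:
`data = [6, 3, 4]` → data = [6, 3, 4]
`result = process(data)` → result = [6, 3, 4, 65, 376]
`print(data)` → prints [6, 3, 4]
`print(result)` → prints [6, 3, 4, 65, 376]

Answer:
[6, 3, 4]
[6, 3, 4, 65, 376]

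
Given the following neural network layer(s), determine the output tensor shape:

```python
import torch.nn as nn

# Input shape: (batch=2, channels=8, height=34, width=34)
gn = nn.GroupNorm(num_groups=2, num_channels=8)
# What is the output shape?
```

Input: (2, 8, 34, 34) -> Output: (2, 8, 34, 34)

Answer: (2, 8, 34, 34)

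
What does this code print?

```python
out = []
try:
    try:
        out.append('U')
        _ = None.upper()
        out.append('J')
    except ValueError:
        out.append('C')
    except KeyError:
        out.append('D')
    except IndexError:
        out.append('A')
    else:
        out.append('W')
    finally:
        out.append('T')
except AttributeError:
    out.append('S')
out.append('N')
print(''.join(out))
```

Execution trace: 'U' (try body) → 'T' (finally) → 'S' (outer except AttributeError) → 'N' (after the try/except). Output: UTSN

Answer: UTSN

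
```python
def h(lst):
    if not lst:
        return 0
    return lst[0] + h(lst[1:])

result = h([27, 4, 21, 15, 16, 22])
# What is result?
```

27 + 4 + 21 + 15 + 16 + 22 + 0 = 105

Answer: 105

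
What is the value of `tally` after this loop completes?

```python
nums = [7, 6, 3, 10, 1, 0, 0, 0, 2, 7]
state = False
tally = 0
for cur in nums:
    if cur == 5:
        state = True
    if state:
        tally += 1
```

Count elements after first 5 in [7, 6, 3, 10, 1, 0, 0, 0, 2, 7]
`tally` takes the values: 0

Answer: 0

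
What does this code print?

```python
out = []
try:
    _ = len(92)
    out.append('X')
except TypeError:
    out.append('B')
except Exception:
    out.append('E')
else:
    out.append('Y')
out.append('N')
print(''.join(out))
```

Execution trace: 'B' (except TypeError) → 'N' (after the try/except). Output: BN

Answer: BN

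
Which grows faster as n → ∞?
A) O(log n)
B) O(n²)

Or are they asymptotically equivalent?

O(log n) vs O(n²): Higher order terms dominate.

Answer: B) O(n²) grows faster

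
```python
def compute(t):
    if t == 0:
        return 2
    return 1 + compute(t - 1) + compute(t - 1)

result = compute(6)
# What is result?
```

compute(t) = 1 + 2·compute(t-1), compute(0)=2. Closed form: (2+1)·2^6 - 1 = 191.

Answer: 191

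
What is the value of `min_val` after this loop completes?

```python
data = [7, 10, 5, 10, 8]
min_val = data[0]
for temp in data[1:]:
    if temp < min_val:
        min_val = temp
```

Minimum of [7, 10, 5, 10, 8]
`min_val` takes the values: 7 → 5

Answer: 5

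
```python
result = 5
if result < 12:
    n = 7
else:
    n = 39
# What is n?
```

Trace:
`result = 5` → result = 5
`if result < 12: ...` → result < 12 is True → n = 7
So n = 7

Answer: 7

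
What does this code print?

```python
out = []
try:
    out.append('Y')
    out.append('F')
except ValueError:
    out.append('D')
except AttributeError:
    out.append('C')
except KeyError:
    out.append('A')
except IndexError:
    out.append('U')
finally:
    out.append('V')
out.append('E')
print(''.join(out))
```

Execution trace: 'Y' (try body) → 'F' (try body, no exception) → 'V' (finally) → 'E' (after the try/except). Output: YFVE

Answer: YFVE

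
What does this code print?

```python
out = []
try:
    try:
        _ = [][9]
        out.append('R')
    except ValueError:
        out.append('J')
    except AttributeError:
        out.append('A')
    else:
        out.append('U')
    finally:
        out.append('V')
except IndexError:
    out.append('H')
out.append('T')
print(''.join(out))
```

Execution trace: 'V' (inner finally) → 'H' (outer except IndexError) → 'T' (after the try/except). Output: VHT

Answer: VHT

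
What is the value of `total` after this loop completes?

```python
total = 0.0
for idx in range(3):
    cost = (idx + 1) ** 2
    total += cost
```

Sum of squared losses 1² + 2² + ... + 3²
`total` takes the values: 0.0 → 1.0 → 5.0 → 14.0

Answer: 14.0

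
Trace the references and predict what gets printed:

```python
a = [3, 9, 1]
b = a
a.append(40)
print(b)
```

Key concept: basic list aliasing.
Step by step:
`a = [3, 9, 1]` → a = [3, 9, 1]
`b = a` → b = [3, 9, 1] (same object as a)
`a.append(40)` → a = [3, 9, 1, 40] (same object as b); b = [3, 9, 1, 40] (same object as a)
`print(b)` → prints [3, 9, 1, 40]

Answer: [3, 9, 1, 40]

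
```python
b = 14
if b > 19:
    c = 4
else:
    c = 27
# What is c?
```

Trace:
`b = 14` → b = 14
`if b > 19: ...` → b > 19 is False, take else branch → c = 27
So c = 27

Answer: 27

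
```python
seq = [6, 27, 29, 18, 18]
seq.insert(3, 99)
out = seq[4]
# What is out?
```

Trace:
`seq = [6, 27, 29, 18, 18]` → seq = [6, 27, 29, 18, 18]
`seq.insert(3, 99)` → seq = [6, 27, 29, 99, 18, 18]
`out = seq[4]` → out = 18
So out = 18

Answer: 18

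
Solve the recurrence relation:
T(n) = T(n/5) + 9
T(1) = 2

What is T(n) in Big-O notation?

Each step divides n by 5 and adds 9. After log_5(n) steps we reach T(1)=2. So T(n) = 9·log_5(n) + 2 = O(log n).

Answer: O(log n)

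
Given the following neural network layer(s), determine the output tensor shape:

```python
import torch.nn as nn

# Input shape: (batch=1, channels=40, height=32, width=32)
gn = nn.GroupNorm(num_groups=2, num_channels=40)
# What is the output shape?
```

Input: (1, 40, 32, 32) -> Output: (1, 40, 32, 32)

Answer: (1, 40, 32, 32)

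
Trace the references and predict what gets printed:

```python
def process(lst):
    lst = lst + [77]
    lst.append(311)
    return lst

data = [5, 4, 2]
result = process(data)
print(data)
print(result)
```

Key concept: rebinding parameter vs mutation.
Step by step:
`data = [5, 4, 2]` → data = [5, 4, 2]
`result = process(data)` → result = [5, 4, 2, 77, 311]
`print(data)` → prints [5, 4, 2]
`print(result)` → prints [5, 4, 2, 77, 311]

Answer:
[5, 4, 2]
[5, 4, 2, 77, 311]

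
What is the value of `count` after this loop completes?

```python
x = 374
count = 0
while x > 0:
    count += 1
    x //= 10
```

Count digits by repeated division by 10
`count` takes the values: 0 → 1 → 2 → 3

Answer: 3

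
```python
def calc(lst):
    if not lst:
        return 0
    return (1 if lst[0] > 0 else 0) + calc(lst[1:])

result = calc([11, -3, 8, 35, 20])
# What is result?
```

Count of positive elements in [11, -3, 8, 35, 20] = 4

Answer: 4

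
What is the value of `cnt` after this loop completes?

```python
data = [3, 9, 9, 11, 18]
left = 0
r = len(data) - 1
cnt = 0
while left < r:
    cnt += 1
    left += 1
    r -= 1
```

Iterations until pointers meet (list length 5)
`cnt` takes the values: 0 → 1 → 2

Answer: 2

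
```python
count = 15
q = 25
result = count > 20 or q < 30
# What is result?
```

Trace:
`count = 15` → count = 15
`q = 25` → q = 25
`result = count > 20 or q < 30` → result = True
So result = True

Answer: True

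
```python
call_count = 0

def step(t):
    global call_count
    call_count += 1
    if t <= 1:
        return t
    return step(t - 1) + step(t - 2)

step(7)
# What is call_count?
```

Calls(t) = 1 + Calls(t-1) + Calls(t-2); Calls(0)=Calls(1)=1. For t=7 this gives 41.

Answer: 41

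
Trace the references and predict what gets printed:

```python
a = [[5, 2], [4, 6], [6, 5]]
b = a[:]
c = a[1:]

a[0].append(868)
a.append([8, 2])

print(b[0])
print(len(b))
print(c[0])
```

Key concept: slice with nested mutation.
Step by step:
`a = [[5, 2], [4, 6], [6, 5]]` → a = [[5, 2], [4, 6], [6, 5]]
`b = a[:]` → b = [[5, 2], [4, 6], [6, 5]]
`c = a[1:]` → c = [[4, 6], [6, 5]]
`a[0].append(868)` → a = [[5, 2, 868], [4, 6], [6, 5]]; b = [[5, 2, 868], [4, 6], [6, 5]]
`a.append([8, 2])` → a = [[5, 2, 868], [4, 6], [6, 5], [8, 2]]
`print(b[0])` → prints [5, 2, 868]
`print(len(b))` → prints 3
`print(c[0])` → prints [4, 6]

Answer:
[5, 2, 868]
3
[4, 6]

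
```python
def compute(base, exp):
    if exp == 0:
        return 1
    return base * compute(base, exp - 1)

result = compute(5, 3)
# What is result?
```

compute(5, 3) = 5 * 5 * 5 = 125

Answer: 125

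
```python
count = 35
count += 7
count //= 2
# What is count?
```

Trace:
`count = 35` → count = 35
`count += 7` → count = 42
`count //= 2` → count = 21
So count = 21

Answer: 21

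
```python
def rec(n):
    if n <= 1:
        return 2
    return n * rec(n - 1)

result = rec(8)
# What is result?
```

rec(8) = 8 * 7 * 6 * 5 * 4 * 3 * 2 * 2 = 80640

Answer: 80640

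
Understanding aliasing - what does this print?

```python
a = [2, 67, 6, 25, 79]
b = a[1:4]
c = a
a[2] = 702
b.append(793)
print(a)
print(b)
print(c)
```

Key concept: slice vs alias.
Step by step:
`a = [2, 67, 6, 25, 79]` → a = [2, 67, 6, 25, 79]
`b = a[1:4]` → b = [67, 6, 25]
`c = a` → c = [2, 67, 6, 25, 79] (same object as a)
`a[2] = 702` → a = [2, 67, 702, 25, 79] (same object as c); c = [2, 67, 702, 25, 79] (same object as a)
`b.append(793)` → b = [67, 6, 25, 793]
`print(a)` → prints [2, 67, 702, 25, 79]
`print(b)` → prints [67, 6, 25, 793]
`print(c)` → prints [2, 67, 702, 25, 79]

Answer:
[2, 67, 702, 25, 79]
[67, 6, 25, 793]
[2, 67, 702, 25, 79]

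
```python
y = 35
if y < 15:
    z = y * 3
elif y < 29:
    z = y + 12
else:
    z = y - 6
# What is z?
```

Trace:
`y = 35` → y = 35
`if y < 15: ...` → y < 15 is False, y < 29 is False, take else branch → z = 29
So z = 29

Answer: 29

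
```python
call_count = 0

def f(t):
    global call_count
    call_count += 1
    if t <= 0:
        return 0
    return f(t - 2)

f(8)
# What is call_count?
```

Linear recursion stepping by 2: 5 calls from t=8 down to ≤0.

Answer: 5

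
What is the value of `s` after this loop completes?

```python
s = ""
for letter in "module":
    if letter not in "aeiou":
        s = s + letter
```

Remove vowels from 'module'
`s` takes the values: "" → "m" → "md" → "mdl"

Answer: "mdl"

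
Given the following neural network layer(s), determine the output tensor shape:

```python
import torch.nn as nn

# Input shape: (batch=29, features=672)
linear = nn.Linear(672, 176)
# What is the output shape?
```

Input: (29, 672) -> Output: (29, 176)

Answer: (29, 176)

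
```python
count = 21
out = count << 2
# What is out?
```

Trace:
`count = 21` → count = 21
`out = count << 2` → out = 84
So out = 84

Answer: 84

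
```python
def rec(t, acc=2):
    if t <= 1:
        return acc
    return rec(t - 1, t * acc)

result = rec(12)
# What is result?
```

Accumulator trace (n, acc): (12, 2) -> (11, 24) -> (10, 264) -> (9, 2640) -> (8, 23760) -> (7, 190080) -> (6, 1330560) -> (5, 7983360) -> (4, 39916800) -> (3, 159667200) -> (2, 479001600) -> (1, 958003200) -> return 958003200

Answer: 958003200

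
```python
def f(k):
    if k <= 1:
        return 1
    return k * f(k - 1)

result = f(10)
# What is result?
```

f(10) = 10 * 9 * 8 * 7 * 6 * 5 * 4 * 3 * 2 * 1 = 3628800

Answer: 3628800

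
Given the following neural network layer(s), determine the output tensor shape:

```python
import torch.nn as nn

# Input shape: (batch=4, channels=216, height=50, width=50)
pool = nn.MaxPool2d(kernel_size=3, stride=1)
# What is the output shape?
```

Input: (4, 216, 50, 50) -> Output: (4, 216, 48, 48)

Answer: (4, 216, 48, 48)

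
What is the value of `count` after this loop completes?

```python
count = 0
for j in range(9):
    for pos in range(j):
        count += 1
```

Triangle number: 0+1+2+...+8
`count` takes the values: 0 → 1 → 2 → 3 → 4 → 5 → 6 → 7 → 8 → 9 → 10 → 11 → 12 → 13 → 14 → 15 → 16 → 17 → 18 → 19 → 20 → 21 → 22 → 23 → 24 → 25 → 26 → 27 → 28 → 29 → 30 → 31 → 32 → 33 → 34 → 35 → 36

Answer: 36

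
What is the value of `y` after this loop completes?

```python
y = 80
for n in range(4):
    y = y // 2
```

Halve 4 times: 80 // 2^4 = 5
`y` takes the values: 80 → 40 → 20 → 10 → 5

Answer: 5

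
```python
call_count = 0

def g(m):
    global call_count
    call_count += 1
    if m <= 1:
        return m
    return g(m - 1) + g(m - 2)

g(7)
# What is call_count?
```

Calls(m) = 1 + Calls(m-1) + Calls(m-2); Calls(0)=Calls(1)=1. For m=7 this gives 41.

Answer: 41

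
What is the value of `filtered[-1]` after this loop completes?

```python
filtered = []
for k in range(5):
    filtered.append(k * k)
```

Last element of squares 0 to 4
`filtered` takes the values: [] → [0] → [0, 1] → [0, 1, 4] → [0, 1, 4, 9] → [0, 1, 4, 9, 16]
So `filtered[-1]` = 16

Answer: 16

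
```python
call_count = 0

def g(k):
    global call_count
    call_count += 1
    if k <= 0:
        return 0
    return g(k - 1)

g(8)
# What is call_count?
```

Linear recursion stepping by 1: 9 calls from k=8 down to ≤0.

Answer: 9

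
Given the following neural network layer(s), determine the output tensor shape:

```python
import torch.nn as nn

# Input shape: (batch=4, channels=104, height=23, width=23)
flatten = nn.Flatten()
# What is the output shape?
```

Input: (4, 104, 23, 23) -> Output: (4, 55016)

Answer: (4, 55016)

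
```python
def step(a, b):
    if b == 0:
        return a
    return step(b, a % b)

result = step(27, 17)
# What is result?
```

step(27, 17) -> step(17, 10) -> step(10, 7) -> step(7, 3) -> step(3, 1) -> step(1, 0) -> 1

Answer: 1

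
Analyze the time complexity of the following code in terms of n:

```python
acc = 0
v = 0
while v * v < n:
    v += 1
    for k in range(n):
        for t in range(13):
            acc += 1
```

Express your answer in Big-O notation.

Each loop level contributes: √n × n × 1. Multiplying the contributions gives O(n√n).

Answer: O(n√n)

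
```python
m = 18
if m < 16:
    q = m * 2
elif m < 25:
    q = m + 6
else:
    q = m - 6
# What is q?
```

Trace:
`m = 18` → m = 18
`if m < 16: ...` → m < 16 is False, m < 25 is True → q = 24
So q = 24

Answer: 24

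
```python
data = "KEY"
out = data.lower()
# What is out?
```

Trace:
`data = "KEY"` → data = 'KEY'
`out = data.lower()` → out = 'key'
So out = 'key'

Answer: 'key'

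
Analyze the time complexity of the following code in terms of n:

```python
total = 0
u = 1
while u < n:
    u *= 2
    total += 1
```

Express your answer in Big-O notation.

Each loop level contributes: log n. Multiplying the contributions gives O(log n).

Answer: O(log n)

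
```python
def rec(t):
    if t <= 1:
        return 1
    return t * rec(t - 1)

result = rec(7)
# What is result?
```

rec(7) = 7 * 6 * 5 * 4 * 3 * 2 * 1 = 5040

Answer: 5040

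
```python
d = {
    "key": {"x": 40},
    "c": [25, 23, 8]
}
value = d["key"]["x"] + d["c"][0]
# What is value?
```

Trace:
`d = { ...` → d = {'key': {'x': 40}, 'c': [25, 23, 8]}
`value = d["key"]["x"] + d["c"][0]` → value = 65
So value = 65

Answer: 65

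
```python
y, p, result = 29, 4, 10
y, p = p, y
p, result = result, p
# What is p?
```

Trace:
`y, p, result = 29, 4, 10` → y = 29; p = 4; result = 10
`y, p = p, y` → y = 4; p = 29
`p, result = result, p` → p = 10; result = 29
So p = 10

Answer: 10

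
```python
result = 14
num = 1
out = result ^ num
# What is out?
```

Trace:
`result = 14` → result = 14
`num = 1` → num = 1
`out = result ^ num` → out = 15
So out = 15

Answer: 15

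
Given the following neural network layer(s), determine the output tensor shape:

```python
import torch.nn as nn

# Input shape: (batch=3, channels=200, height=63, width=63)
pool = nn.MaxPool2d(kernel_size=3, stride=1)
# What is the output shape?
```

Input: (3, 200, 63, 63) -> Output: (3, 200, 61, 61)

Answer: (3, 200, 61, 61)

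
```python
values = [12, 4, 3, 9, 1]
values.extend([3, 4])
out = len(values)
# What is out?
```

Trace:
`values = [12, 4, 3, 9, 1]` → values = [12, 4, 3, 9, 1]
`values.extend([3, 4])` → values = [12, 4, 3, 9, 1, 3, 4]
`out = len(values)` → out = 7
So out = 7

Answer: 7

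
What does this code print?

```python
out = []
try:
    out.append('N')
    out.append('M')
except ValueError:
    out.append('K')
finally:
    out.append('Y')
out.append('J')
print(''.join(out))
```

Execution trace: 'N' (try body) → 'M' (try body, no exception) → 'Y' (finally) → 'J' (after the try/except). Output: NMYJ

Answer: NMYJ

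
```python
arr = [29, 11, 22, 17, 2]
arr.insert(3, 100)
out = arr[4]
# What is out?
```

Trace:
`arr = [29, 11, 22, 17, 2]` → arr = [29, 11, 22, 17, 2]
`arr.insert(3, 100)` → arr = [29, 11, 22, 100, 17, 2]
`out = arr[4]` → out = 17
So out = 17

Answer: 17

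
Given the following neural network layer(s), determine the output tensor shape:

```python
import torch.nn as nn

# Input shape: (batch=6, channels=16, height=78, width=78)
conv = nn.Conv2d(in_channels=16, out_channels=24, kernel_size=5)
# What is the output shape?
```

Input: (6, 16, 78, 78) -> Output: (6, 24, 74, 74)

Answer: (6, 24, 74, 74)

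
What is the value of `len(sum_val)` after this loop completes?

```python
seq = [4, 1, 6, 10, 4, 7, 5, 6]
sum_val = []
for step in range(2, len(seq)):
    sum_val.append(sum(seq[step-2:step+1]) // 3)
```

Number of 3-element averages
`sum_val` takes the values: [] → [3] → [3, 5] → [3, 5, 6] → [3, 5, 6, 7] → [3, 5, 6, 7, 5] → [3, 5, 6, 7, 5, 6]
So `len(sum_val)` = 6

Answer: 6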